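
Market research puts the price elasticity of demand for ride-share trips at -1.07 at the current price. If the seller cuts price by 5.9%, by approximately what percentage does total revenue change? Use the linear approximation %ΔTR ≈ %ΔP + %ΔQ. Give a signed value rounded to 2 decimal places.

+0.41%

%ΔQ ≈ Ed × %ΔP = (-1.07) × (-5.9%) = +6.3130%
%ΔTR ≈ %ΔP + %ΔQ = (-5.9%) + (+6.3130%) = +0.4130%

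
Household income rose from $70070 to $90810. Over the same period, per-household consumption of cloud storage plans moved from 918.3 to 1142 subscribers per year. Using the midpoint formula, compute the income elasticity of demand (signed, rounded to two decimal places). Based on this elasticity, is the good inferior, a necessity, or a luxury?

0.84; necessity

%ΔQ = (1142 − 918.3)/[( 918.3 + 1142)/2] = 223.7/1030.15 = 0.217152…
%ΔIncome = (90810 − 70070)/[( 70070 + 90810)/2] = 20740/80440 = 0.257831…
E_income = (223.7/1030.15) / (20740/80440) = 0.8422…
0 < E_income < 1 ⇒ normal good, necessity.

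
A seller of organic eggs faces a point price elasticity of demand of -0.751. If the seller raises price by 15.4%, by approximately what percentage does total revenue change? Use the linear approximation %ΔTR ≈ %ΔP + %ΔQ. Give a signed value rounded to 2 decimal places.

%ΔQ ≈ Ed × %ΔP = (-0.751) × (+15.4%) = -11.5654%
%ΔTR ≈ %ΔP + %ΔQ = (+15.4%) + (-11.5654%) = +3.8346%

+3.83%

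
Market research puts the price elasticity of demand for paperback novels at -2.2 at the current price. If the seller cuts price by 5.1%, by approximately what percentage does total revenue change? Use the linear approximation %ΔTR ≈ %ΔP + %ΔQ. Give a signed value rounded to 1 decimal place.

%ΔQ ≈ Ed × %ΔP = (-2.2) × (-5.1%) = +11.2200%
%ΔTR ≈ %ΔP + %ΔQ = (-5.1%) + (+11.2200%) = +6.1200%

+6.1%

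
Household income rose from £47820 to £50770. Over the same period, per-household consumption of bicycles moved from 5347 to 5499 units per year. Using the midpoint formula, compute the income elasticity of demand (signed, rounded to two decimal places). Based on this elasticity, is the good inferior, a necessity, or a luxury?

%ΔQ = (5499 − 5347)/[( 5347 + 5499)/2] = 152/5423 = 0.028028…
%ΔIncome = (50770 − 47820)/[( 47820 + 50770)/2] = 2950/49295 = 0.059843…
E_income = (152/5423) / (2950/49295) = 0.4683…
0 < E_income < 1 ⇒ normal good, necessity.

0.47; necessity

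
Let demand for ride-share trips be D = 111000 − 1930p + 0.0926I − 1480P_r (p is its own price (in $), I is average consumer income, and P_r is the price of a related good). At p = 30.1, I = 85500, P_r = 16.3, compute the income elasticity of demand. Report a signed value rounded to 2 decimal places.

At the given values, D = 111000 − 1930(30.1) + 0.0926(85500) − 1480(16.3) = 36700.3.
∂D/∂I = 0.0926.
E = (0.0926) × (85500/36700.3) = 0.2157…

0.22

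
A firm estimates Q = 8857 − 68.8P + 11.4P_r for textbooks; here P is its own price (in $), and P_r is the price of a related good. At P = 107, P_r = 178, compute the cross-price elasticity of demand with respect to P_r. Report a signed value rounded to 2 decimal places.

0.58

At the given values, Q = 8857 − 68.8(107) + 11.4(178) = 3524.6.
∂Q/∂P_r = 11.4.
E = (11.4) × (178/3524.6) = 0.5757…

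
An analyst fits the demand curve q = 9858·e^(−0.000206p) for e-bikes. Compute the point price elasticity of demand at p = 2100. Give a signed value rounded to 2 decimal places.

-0.43

dq/dp = −0.000206·q = -1.31759. At p = 2100, q = 6396.07.
Ed = (dq/dp)·(p/q) = (-1.31759) × (2100/6396.07) = -0.4326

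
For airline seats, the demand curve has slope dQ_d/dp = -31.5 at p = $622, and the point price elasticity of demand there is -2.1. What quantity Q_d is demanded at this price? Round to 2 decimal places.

9330.00

Ed = (dQ_d/dp)·(p/Q_d) ⇒ Q_d = (dQ_d/dp)·p/Ed = (-31.5)·622/(-2.1) = 9330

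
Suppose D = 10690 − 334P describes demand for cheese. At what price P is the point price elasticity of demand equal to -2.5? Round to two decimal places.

Ed = −334P/(10690 − 334P). Set this equal to -2.5:
334P = 2.5·(10690 − 334P) ⇒ 334P(1 + 2.5) = 2.5·10690
P = 2.5·10690 / (334·3.5) = 22.8614…

22.86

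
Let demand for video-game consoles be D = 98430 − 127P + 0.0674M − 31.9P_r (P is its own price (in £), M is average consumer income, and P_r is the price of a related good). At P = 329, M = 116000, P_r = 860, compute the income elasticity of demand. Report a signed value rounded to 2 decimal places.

0.21

At the given values, D = 98430 − 127(329) + 0.0674(116000) − 31.9(860) = 37031.4.
∂D/∂M = 0.0674.
E = (0.0674) × (116000/37031.4) = 0.2111…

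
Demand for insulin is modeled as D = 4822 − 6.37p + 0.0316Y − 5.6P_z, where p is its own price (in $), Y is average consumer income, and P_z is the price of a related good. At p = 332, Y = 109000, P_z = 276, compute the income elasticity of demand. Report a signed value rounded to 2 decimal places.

0.75

At the given values, D = 4822 − 6.37(332) + 0.0316(109000) − 5.6(276) = 4605.96.
∂D/∂Y = 0.0316.
E = (0.0316) × (109000/4605.96) = 0.7478…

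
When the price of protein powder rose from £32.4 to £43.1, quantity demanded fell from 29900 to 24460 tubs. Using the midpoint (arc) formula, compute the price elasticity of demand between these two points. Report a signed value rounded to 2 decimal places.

-0.71

%ΔQ = (24460 − 29900) / [(29900 + 24460)/2] = -5440/27180 = -0.200147…
%ΔP = (43.1 − 32.4) / [(32.4 + 43.1)/2] = 10.7/37.75 = 0.283443…
Arc Ed = %ΔQ / %ΔP = (-5440/27180) / (10.7/37.75) = -0.7061…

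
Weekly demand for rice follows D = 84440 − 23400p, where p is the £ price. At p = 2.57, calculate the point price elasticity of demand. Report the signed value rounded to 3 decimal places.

-2.475

dD/dp = −23400. At p = 2.57, D = 84440 − 23400(2.57) = 24302.
Ed = (dD/dp)·(p/D) = −23400 × (2.57/24302) = -2.47461…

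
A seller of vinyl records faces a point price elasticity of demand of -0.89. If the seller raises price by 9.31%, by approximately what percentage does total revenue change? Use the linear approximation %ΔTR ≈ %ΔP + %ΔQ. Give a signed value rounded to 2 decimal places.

+1.02%

%ΔQ ≈ Ed × %ΔP = (-0.89) × (+9.31%) = -8.2859%
%ΔTR ≈ %ΔP + %ΔQ = (+9.31%) + (-8.2859%) = +1.0241%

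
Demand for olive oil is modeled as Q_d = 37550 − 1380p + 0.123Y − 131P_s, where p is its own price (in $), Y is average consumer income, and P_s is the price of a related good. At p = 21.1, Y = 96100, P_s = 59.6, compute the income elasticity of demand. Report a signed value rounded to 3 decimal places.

At the given values, Q_d = 37550 − 1380(21.1) + 0.123(96100) − 131(59.6) = 12444.7.
∂Q_d/∂Y = 0.123.
E = (0.123) × (96100/12444.7) = 0.94982…

0.950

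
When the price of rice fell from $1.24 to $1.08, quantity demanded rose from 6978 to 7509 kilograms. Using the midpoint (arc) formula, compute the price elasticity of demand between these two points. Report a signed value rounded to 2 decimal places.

-0.53

%ΔQ = (7509 − 6978) / [(6978 + 7509)/2] = 531/7243.5 = 0.073307…
%ΔP = (1.08 − 1.24) / [(1.24 + 1.08)/2] = -0.16/1.16 = -0.137931…
Arc Ed = %ΔQ / %ΔP = (531/7243.5) / (-0.16/1.16) = -0.5314…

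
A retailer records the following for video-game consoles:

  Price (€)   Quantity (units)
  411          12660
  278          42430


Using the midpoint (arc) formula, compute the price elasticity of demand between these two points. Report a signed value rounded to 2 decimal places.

-2.80

%ΔQ = (42430 − 12660) / [(12660 + 42430)/2] = 29770/27545 = 1.080776…
%ΔP = (278 − 411) / [(411 + 278)/2] = -133/344.5 = -0.386066…
Arc Ed = %ΔQ / %ΔP = (29770/27545) / (-133/344.5) = -2.7994…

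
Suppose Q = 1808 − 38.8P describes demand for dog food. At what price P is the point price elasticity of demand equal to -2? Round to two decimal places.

Ed = −38.8P/(1808 − 38.8P). Set this equal to -2:
38.8P = 2·(1808 − 38.8P) ⇒ 38.8P(1 + 2) = 2·1808
P = 2·1808 / (38.8·3) = 31.0652…

31.07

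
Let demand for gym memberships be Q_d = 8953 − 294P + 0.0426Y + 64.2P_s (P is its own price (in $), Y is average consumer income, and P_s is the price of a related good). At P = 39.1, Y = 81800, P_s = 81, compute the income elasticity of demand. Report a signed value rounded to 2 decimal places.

At the given values, Q_d = 8953 − 294(39.1) + 0.0426(81800) + 64.2(81) = 6142.48.
∂Q_d/∂Y = 0.0426.
E = (0.0426) × (81800/6142.48) = 0.5673…

0.57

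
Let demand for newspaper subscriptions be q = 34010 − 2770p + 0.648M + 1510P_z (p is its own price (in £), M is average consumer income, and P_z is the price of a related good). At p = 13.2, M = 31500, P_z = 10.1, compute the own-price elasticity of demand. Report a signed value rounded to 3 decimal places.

-1.104

At the given values, q = 34010 − 2770(13.2) + 0.648(31500) + 1510(10.1) = 33109.
∂q/∂p = −2770.
E = (-2770) × (13.2/33109) = -1.10435…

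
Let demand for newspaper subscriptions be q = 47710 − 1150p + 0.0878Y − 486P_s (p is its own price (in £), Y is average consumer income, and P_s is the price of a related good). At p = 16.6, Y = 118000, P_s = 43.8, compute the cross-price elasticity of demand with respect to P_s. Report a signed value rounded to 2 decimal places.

At the given values, q = 47710 − 1150(16.6) + 0.0878(118000) − 486(43.8) = 17693.6.
∂q/∂P_s = -486.
E = (-486) × (43.8/17693.6) = -1.2030…

-1.20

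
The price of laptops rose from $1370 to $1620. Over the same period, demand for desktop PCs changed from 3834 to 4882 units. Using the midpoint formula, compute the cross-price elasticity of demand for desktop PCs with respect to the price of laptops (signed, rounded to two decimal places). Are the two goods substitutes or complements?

1.44; substitutes

%ΔQ_{desktop PCs} = (4882 − 3834)/avg = 1048/4358 = 0.240477…
%ΔP_{laptops} = (1620 − 1370)/avg = 250/1495 = 0.167224…
E_cross = (1048/4358) / (250/1495) = 1.4380…
E_cross > 0 ⇒ the goods are substitutes.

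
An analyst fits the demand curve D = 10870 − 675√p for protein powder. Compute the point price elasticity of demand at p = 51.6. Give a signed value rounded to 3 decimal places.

-0.403

dD/dp = −675/(2√p) = -46.9839. At p = 51.6, D = 6021.26.
Ed = (dD/dp)·(p/D) = (-46.9839) × (51.6/6021.26) = -0.40263…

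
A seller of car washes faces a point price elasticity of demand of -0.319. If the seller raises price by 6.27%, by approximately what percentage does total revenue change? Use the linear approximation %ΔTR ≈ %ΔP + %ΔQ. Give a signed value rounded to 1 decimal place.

%ΔQ ≈ Ed × %ΔP = (-0.319) × (+6.27%) = -2.0001%
%ΔTR ≈ %ΔP + %ΔQ = (+6.27%) + (-2.0001%) = +4.2699%

+4.3%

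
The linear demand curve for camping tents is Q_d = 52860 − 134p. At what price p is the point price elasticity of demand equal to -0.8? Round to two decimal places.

Ed = −134p/(52860 − 134p). Set this equal to -0.8:
134p = 0.8·(52860 − 134p) ⇒ 134p(1 + 0.8) = 0.8·52860
p = 0.8·52860 / (134·1.8) = 175.3233…

175.32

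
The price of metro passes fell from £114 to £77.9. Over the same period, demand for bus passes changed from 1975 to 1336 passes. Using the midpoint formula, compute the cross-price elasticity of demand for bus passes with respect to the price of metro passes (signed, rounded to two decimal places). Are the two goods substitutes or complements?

%ΔQ_{bus passes} = (1336 − 1975)/avg = -639/1655.5 = -0.385986…
%ΔP_{metro passes} = (77.9 − 114)/avg = -36.1/95.95 = -0.376237…
E_cross = (-639/1655.5) / (-36.1/95.95) = 1.0259…
E_cross > 0 ⇒ the goods are substitutes.

1.03; substitutes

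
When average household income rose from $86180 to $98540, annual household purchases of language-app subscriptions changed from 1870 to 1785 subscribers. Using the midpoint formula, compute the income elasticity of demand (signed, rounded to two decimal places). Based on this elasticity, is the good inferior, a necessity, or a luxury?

%ΔQ = (1785 − 1870)/[( 1870 + 1785)/2] = -85/1827.5 = -0.046511…
%ΔIncome = (98540 − 86180)/[( 86180 + 98540)/2] = 12360/92360 = 0.133824…
E_income = (-85/1827.5) / (12360/92360) = -0.3475…
E_income < 0 ⇒ inferior good.

-0.35; inferior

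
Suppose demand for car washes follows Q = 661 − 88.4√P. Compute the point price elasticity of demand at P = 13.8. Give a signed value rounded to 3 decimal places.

dQ/dP = −88.4/(2√P) = -11.8982. At P = 13.8, Q = 332.609.
Ed = (dQ/dP)·(P/Q) = (-11.8982) × (13.8/332.609) = -0.49366…

-0.494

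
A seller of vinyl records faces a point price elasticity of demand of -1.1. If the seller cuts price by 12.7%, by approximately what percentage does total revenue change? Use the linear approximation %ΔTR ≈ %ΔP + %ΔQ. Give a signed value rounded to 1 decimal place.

+1.3%

%ΔQ ≈ Ed × %ΔP = (-1.1) × (-12.7%) = +13.9700%
%ΔTR ≈ %ΔP + %ΔQ = (-12.7%) + (+13.9700%) = +1.2700%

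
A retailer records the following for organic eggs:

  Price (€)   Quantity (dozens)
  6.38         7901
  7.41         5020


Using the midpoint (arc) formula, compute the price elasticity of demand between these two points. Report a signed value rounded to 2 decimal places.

-2.99

%ΔQ = (5020 − 7901) / [(7901 + 5020)/2] = -2881/6460.5 = -0.445940…
%ΔP = (7.41 − 6.38) / [(6.38 + 7.41)/2] = 1.03/6.895 = 0.149383…
Arc Ed = %ΔQ / %ΔP = (-2881/6460.5) / (1.03/6.895) = -2.9852…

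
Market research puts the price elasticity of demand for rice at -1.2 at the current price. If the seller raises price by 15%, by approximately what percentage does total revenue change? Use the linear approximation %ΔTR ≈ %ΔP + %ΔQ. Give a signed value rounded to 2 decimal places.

%ΔQ ≈ Ed × %ΔP = (-1.2) × (+15%) = -18.0000%
%ΔTR ≈ %ΔP + %ΔQ = (+15%) + (-18.0000%) = -3.0000%

-3.00%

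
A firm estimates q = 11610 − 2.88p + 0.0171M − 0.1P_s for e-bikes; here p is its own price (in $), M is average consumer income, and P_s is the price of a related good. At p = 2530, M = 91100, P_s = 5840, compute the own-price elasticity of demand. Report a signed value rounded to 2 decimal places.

At the given values, q = 11610 − 2.88(2530) + 0.0171(91100) − 0.1(5840) = 5297.41.
∂q/∂p = −2.88.
E = (-2.88) × (2530/5297.41) = -1.3754…

-1.38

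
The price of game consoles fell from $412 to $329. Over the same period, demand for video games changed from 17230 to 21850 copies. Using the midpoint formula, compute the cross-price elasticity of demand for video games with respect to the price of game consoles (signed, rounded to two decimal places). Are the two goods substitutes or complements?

-1.06; complements

%ΔQ_{video games} = (21850 − 17230)/avg = 4620/19540 = 0.236438…
%ΔP_{game consoles} = (329 − 412)/avg = -83/370.5 = -0.224021…
E_cross = (4620/19540) / (-83/370.5) = -1.0554…
E_cross < 0 ⇒ the goods are complements.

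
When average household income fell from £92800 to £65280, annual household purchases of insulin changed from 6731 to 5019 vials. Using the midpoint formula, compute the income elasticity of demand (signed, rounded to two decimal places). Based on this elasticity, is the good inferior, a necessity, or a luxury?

%ΔQ = (5019 − 6731)/[( 6731 + 5019)/2] = -1712/5875 = -0.291404…
%ΔIncome = (65280 − 92800)/[( 92800 + 65280)/2] = -27520/79040 = -0.348178…
E_income = (-1712/5875) / (-27520/79040) = 0.8369…
0 < E_income < 1 ⇒ normal good, necessity.

0.84; necessity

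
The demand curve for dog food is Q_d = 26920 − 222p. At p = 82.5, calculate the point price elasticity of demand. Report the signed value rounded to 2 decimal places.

dQ_d/dp = −222. At p = 82.5, Q_d = 26920 − 222(82.5) = 8605.
Ed = (dQ_d/dp)·(p/Q_d) = −222 × (82.5/8605) = -2.1284…

-2.13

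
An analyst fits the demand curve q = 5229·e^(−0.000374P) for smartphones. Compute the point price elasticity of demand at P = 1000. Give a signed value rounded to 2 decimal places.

dq/dP = −0.000374·q = -1.34544. At P = 1000, q = 3597.43.
Ed = (dq/dP)·(P/q) = (-1.34544) × (1000/3597.43) = -0.374

-0.37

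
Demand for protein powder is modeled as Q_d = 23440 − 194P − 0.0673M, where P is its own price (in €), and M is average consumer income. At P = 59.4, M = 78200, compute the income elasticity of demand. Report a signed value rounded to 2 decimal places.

At the given values, Q_d = 23440 − 194(59.4) − 0.0673(78200) = 6653.54.
∂Q_d/∂M = -0.0673.
E = (-0.0673) × (78200/6653.54) = -0.7909…

-0.79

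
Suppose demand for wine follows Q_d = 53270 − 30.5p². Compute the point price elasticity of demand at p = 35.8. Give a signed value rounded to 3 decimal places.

-5.513

dQ_d/dp = −2·30.5·p = -2183.8. At p = 35.8, Q_d = 14179.98.
Ed = (dQ_d/dp)·(p/Q_d) = (-2183.8) × (35.8/14179.98) = -5.51340…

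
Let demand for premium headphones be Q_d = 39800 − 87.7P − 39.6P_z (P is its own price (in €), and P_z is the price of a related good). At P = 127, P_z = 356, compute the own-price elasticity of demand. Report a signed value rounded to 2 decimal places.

-0.76

At the given values, Q_d = 39800 − 87.7(127) − 39.6(356) = 14564.5.
∂Q_d/∂P = −87.7.
E = (-87.7) × (127/14564.5) = -0.7647…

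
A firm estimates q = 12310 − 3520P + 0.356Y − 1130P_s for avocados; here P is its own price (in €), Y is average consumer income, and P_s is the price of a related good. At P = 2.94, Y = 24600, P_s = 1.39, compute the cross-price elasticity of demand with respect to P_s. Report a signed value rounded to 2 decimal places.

At the given values, q = 12310 − 3520(2.94) + 0.356(24600) − 1130(1.39) = 9148.1.
∂q/∂P_s = -1130.
E = (-1130) × (1.39/9148.1) = -0.1716…

-0.17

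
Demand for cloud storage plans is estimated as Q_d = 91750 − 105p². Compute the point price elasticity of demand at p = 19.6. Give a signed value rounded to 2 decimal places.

-1.57

dQ_d/dp = −2·105·p = -4116. At p = 19.6, Q_d = 51413.2.
Ed = (dQ_d/dp)·(p/Q_d) = (-4116) × (19.6/51413.2) = -1.5691…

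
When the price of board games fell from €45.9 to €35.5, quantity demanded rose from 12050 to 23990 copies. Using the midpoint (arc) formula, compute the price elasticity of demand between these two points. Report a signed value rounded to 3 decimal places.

-2.593

%ΔQ = (23990 − 12050) / [(12050 + 23990)/2] = 11940/18020 = 0.662597…
%ΔP = (35.5 − 45.9) / [(45.9 + 35.5)/2] = -10.4/40.7 = -0.255528…
Arc Ed = %ΔQ / %ΔP = (11940/18020) / (-10.4/40.7) = -2.59304…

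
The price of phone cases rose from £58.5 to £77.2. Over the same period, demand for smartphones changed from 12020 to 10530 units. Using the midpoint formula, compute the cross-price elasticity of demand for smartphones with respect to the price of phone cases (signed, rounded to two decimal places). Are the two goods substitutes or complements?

%ΔQ_{smartphones} = (10530 − 12020)/avg = -1490/11275 = -0.132150…
%ΔP_{phone cases} = (77.2 − 58.5)/avg = 18.7/67.85 = 0.275607…
E_cross = (-1490/11275) / (18.7/67.85) = -0.4794…
E_cross < 0 ⇒ the goods are complements.

-0.48; complements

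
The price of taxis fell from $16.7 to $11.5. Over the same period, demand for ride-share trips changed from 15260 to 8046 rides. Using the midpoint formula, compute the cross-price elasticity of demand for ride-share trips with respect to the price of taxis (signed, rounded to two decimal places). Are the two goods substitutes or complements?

%ΔQ_{ride-share trips} = (8046 − 15260)/avg = -7214/11653 = -0.619068…
%ΔP_{taxis} = (11.5 − 16.7)/avg = -5.2/14.1 = -0.368794…
E_cross = (-7214/11653) / (-5.2/14.1) = 1.6786…
E_cross > 0 ⇒ the goods are substitutes.

1.68; substitutes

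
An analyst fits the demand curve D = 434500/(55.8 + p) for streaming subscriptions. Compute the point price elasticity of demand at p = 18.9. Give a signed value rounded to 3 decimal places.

-0.253

dD/dp = −434500/(55.8 + p)² = -77.8661. At p = 18.9, D = 5816.6.
Ed = (dD/dp)·(p/D) = (-77.8661) × (18.9/5816.6) = -0.25301…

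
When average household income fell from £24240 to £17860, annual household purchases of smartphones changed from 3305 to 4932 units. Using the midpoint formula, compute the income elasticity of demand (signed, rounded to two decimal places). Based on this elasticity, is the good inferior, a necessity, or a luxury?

%ΔQ = (4932 − 3305)/[( 3305 + 4932)/2] = 1627/4118.5 = 0.395046…
%ΔIncome = (17860 − 24240)/[( 24240 + 17860)/2] = -6380/21050 = -0.303087…
E_income = (1627/4118.5) / (-6380/21050) = -1.3034…
E_income < 0 ⇒ inferior good.

-1.30; inferior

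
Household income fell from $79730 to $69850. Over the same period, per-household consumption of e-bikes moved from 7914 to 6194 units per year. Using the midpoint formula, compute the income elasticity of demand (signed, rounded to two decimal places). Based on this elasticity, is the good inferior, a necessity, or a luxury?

1.85; luxury

%ΔQ = (6194 − 7914)/[( 7914 + 6194)/2] = -1720/7054 = -0.243833…
%ΔIncome = (69850 − 79730)/[( 79730 + 69850)/2] = -9880/74790 = -0.132103…
E_income = (-1720/7054) / (-9880/74790) = 1.8457…
E_income > 1 ⇒ normal good, luxury.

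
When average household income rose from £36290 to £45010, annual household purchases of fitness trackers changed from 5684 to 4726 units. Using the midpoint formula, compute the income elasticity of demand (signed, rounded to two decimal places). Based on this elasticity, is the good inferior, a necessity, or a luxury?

%ΔQ = (4726 − 5684)/[( 5684 + 4726)/2] = -958/5205 = -0.184053…
%ΔIncome = (45010 − 36290)/[( 36290 + 45010)/2] = 8720/40650 = 0.214514…
E_income = (-958/5205) / (8720/40650) = -0.8580…
E_income < 0 ⇒ inferior good.

-0.86; inferior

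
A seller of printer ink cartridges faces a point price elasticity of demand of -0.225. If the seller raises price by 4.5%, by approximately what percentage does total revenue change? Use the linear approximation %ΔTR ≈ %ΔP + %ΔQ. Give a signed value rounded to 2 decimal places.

%ΔQ ≈ Ed × %ΔP = (-0.225) × (+4.5%) = -1.0125%
%ΔTR ≈ %ΔP + %ΔQ = (+4.5%) + (-1.0125%) = +3.4875%

+3.49%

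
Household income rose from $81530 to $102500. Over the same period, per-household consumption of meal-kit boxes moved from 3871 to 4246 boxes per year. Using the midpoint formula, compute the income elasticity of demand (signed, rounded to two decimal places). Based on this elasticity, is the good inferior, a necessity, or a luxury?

0.41; necessity

%ΔQ = (4246 − 3871)/[( 3871 + 4246)/2] = 375/4058.5 = 0.092398…
%ΔIncome = (102500 − 81530)/[( 81530 + 102500)/2] = 20970/92015 = 0.227897…
E_income = (375/4058.5) / (20970/92015) = 0.4054…
0 < E_income < 1 ⇒ normal good, necessity.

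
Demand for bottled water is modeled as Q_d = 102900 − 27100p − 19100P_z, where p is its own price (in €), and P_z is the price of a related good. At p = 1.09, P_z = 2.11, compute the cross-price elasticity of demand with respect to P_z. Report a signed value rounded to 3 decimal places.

-1.219

At the given values, Q_d = 102900 − 27100(1.09) − 19100(2.11) = 33060.
∂Q_d/∂P_z = -19100.
E = (-19100) × (2.11/33060) = -1.21902…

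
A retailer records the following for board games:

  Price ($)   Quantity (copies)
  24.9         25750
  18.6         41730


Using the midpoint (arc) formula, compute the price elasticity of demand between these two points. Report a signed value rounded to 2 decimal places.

-1.64

%ΔQ = (41730 − 25750) / [(25750 + 41730)/2] = 15980/33740 = 0.473621…
%ΔP = (18.6 − 24.9) / [(24.9 + 18.6)/2] = -6.3/21.75 = -0.289655…
Arc Ed = %ΔQ / %ΔP = (15980/33740) / (-6.3/21.75) = -1.6351…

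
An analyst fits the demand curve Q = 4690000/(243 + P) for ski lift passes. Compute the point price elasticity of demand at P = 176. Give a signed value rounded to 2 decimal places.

dQ/dP = −4690000/(243 + P)² = -26.7144. At P = 176, Q = 11193.3.
Ed = (dQ/dP)·(P/Q) = (-26.7144) × (176/11193.3) = -0.4200…

-0.42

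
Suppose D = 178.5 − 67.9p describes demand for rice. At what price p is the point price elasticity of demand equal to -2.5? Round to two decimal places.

1.88

Ed = −67.9p/(178.5 − 67.9p). Set this equal to -2.5:
67.9p = 2.5·(178.5 − 67.9p) ⇒ 67.9p(1 + 2.5) = 2.5·178.5
p = 2.5·178.5 / (67.9·3.5) = 1.8777…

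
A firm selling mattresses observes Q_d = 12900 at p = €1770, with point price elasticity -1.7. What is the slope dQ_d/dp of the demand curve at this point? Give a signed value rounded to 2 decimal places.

-12.39

Ed = (dQ_d/dp)·(p/Q_d) ⇒ dQ_d/dp = Ed·Q_d/p = (-1.7)·12900/1770 = -12.3898…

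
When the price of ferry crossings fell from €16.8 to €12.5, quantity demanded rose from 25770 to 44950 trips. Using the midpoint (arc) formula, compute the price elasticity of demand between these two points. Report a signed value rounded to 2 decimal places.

%ΔQ = (44950 − 25770) / [(25770 + 44950)/2] = 19180/35360 = 0.542420…
%ΔP = (12.5 − 16.8) / [(16.8 + 12.5)/2] = -4.3/14.65 = -0.293515…
Arc Ed = %ΔQ / %ΔP = (19180/35360) / (-4.3/14.65) = -1.8480…

-1.85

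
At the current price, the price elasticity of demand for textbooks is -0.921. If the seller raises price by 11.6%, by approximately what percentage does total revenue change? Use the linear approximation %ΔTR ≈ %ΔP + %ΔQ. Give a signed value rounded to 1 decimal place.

+0.9%

%ΔQ ≈ Ed × %ΔP = (-0.921) × (+11.6%) = -10.6836%
%ΔTR ≈ %ΔP + %ΔQ = (+11.6%) + (-10.6836%) = +0.9164%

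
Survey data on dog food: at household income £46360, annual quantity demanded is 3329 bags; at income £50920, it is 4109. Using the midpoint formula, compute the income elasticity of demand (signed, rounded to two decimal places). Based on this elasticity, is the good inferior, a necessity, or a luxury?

%ΔQ = (4109 − 3329)/[( 3329 + 4109)/2] = 780/3719 = 0.209733…
%ΔIncome = (50920 − 46360)/[( 46360 + 50920)/2] = 4560/48640 = 0.09375
E_income = (780/3719) / (4560/48640) = 2.2371…
E_income > 1 ⇒ normal good, luxury.

2.24; luxury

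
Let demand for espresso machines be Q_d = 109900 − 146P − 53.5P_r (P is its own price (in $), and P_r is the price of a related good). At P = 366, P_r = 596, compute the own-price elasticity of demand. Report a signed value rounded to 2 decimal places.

At the given values, Q_d = 109900 − 146(366) − 53.5(596) = 24578.
∂Q_d/∂P = −146.
E = (-146) × (366/24578) = -2.1741…

-2.17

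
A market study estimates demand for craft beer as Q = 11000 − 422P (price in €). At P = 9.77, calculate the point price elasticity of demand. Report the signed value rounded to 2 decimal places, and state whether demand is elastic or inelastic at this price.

dQ/dP = −422. At P = 9.77, Q = 11000 − 422(9.77) = 6877.06.
Ed = (dQ/dP)·(P/Q) = −422 × (9.77/6877.06) = -0.5995…
|Ed| = 0.60 < 1, so demand is inelastic.

-0.60; inelastic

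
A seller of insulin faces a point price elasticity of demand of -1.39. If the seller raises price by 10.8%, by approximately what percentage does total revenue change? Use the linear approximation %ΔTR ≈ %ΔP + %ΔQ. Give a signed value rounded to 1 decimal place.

%ΔQ ≈ Ed × %ΔP = (-1.39) × (+10.8%) = -15.0120%
%ΔTR ≈ %ΔP + %ΔQ = (+10.8%) + (-15.0120%) = -4.2120%

-4.2%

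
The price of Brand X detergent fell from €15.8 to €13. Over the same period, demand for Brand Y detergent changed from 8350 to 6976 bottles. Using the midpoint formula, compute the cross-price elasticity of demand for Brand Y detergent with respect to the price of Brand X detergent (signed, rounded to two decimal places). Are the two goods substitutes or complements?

%ΔQ_{Brand Y detergent} = (6976 − 8350)/avg = -1374/7663 = -0.179303…
%ΔP_{Brand X detergent} = (13 − 15.8)/avg = -2.8/14.4 = -0.194444…
E_cross = (-1374/7663) / (-2.8/14.4) = 0.9221…
E_cross > 0 ⇒ the goods are substitutes.

0.92; substitutes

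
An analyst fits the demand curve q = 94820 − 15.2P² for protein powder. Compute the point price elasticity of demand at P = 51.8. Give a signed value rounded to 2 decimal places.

-1.51

dq/dP = −2·15.2·P = -1574.72. At P = 51.8, q = 54034.752.
Ed = (dq/dP)·(P/q) = (-1574.72) × (51.8/54034.752) = -1.5095…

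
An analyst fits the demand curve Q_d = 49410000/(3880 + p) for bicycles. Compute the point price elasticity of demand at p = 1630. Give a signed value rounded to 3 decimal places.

-0.296

dQ_d/dp = −49410000/(3880 + p)² = -1.62746. At p = 1630, Q_d = 8967.33.
Ed = (dQ_d/dp)·(p/Q_d) = (-1.62746) × (1630/8967.33) = -0.29582…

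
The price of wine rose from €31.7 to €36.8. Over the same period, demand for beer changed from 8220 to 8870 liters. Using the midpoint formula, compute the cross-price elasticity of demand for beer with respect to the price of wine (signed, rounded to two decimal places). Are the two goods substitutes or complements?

%ΔQ_{beer} = (8870 − 8220)/avg = 650/8545 = 0.076067…
%ΔP_{wine} = (36.8 − 31.7)/avg = 5.1/34.25 = 0.148905…
E_cross = (650/8545) / (5.1/34.25) = 0.5108…
E_cross > 0 ⇒ the goods are substitutes.

0.51; substitutes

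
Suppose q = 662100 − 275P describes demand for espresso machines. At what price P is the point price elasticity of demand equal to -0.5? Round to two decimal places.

Ed = −275P/(662100 − 275P). Set this equal to -0.5:
275P = 0.5·(662100 − 275P) ⇒ 275P(1 + 0.5) = 0.5·662100
P = 0.5·662100 / (275·1.5) = 802.5454…

802.55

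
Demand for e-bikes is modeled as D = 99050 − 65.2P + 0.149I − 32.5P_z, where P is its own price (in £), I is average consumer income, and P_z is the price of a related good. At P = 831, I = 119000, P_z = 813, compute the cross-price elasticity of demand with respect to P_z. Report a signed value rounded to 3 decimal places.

At the given values, D = 99050 − 65.2(831) + 0.149(119000) − 32.5(813) = 36177.3.
∂D/∂P_z = -32.5.
E = (-32.5) × (813/36177.3) = -0.73036…

-0.730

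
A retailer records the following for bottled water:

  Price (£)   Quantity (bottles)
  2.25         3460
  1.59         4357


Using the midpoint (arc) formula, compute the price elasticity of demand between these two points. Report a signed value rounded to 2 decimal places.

%ΔQ = (4357 − 3460) / [(3460 + 4357)/2] = 897/3908.5 = 0.229499…
%ΔP = (1.59 − 2.25) / [(2.25 + 1.59)/2] = -0.66/1.92 = -0.34375
Arc Ed = %ΔQ / %ΔP = (897/3908.5) / (-0.66/1.92) = -0.6676…

-0.67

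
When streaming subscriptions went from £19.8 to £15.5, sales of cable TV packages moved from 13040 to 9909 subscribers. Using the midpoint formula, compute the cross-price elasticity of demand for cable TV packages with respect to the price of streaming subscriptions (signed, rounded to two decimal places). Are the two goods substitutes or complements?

%ΔQ_{cable TV packages} = (9909 − 13040)/avg = -3131/11474.5 = -0.272865…
%ΔP_{streaming subscriptions} = (15.5 − 19.8)/avg = -4.3/17.65 = -0.243626…
E_cross = (-3131/11474.5) / (-4.3/17.65) = 1.1200…
E_cross > 0 ⇒ the goods are substitutes.

1.12; substitutes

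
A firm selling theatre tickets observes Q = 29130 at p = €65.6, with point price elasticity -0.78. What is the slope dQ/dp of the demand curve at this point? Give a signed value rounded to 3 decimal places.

-346.363

Ed = (dQ/dp)·(p/Q) ⇒ dQ/dp = Ed·Q/p = (-0.78)·29130/65.6 = -346.36280…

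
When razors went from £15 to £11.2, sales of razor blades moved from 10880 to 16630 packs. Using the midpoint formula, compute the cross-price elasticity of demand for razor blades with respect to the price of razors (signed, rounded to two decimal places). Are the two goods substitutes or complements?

%ΔQ_{razor blades} = (16630 − 10880)/avg = 5750/13755 = 0.418029…
%ΔP_{razors} = (11.2 − 15)/avg = -3.8/13.1 = -0.290076…
E_cross = (5750/13755) / (-3.8/13.1) = -1.4411…
E_cross < 0 ⇒ the goods are complements.

-1.44; complements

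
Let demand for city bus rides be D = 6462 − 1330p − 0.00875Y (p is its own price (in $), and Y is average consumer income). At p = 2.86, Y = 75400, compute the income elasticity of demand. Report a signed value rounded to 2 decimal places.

At the given values, D = 6462 − 1330(2.86) − 0.00875(75400) = 1998.45.
∂D/∂Y = -0.00875.
E = (-0.00875) × (75400/1998.45) = -0.3301…

-0.33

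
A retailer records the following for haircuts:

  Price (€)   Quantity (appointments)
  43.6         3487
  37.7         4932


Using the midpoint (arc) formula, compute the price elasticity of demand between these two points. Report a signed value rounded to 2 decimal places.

-2.37

%ΔQ = (4932 − 3487) / [(3487 + 4932)/2] = 1445/4209.5 = 0.343271…
%ΔP = (37.7 − 43.6) / [(43.6 + 37.7)/2] = -5.9/40.65 = -0.145141…
Arc Ed = %ΔQ / %ΔP = (1445/4209.5) / (-5.9/40.65) = -2.3650…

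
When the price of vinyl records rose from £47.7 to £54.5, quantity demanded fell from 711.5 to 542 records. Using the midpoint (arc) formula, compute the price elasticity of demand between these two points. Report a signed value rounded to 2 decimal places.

-2.03

%ΔQ = (542 − 711.5) / [(711.5 + 542)/2] = -169.5/626.75 = -0.270442…
%ΔP = (54.5 − 47.7) / [(47.7 + 54.5)/2] = 6.8/51.1 = 0.133072…
Arc Ed = %ΔQ / %ΔP = (-169.5/626.75) / (6.8/51.1) = -2.0322…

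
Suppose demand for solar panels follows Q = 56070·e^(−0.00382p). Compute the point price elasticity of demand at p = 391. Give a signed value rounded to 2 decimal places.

-1.49

dQ/dp = −0.00382·Q = -48.0976. At p = 391, Q = 12591.
Ed = (dQ/dp)·(p/Q) = (-48.0976) × (391/12591) = -1.4936…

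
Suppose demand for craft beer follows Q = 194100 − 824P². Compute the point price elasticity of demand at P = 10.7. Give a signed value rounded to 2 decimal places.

dQ/dP = −2·824·P = -17633.6. At P = 10.7, Q = 99760.24.
Ed = (dQ/dP)·(P/Q) = (-17633.6) × (10.7/99760.24) = -1.8913…

-1.89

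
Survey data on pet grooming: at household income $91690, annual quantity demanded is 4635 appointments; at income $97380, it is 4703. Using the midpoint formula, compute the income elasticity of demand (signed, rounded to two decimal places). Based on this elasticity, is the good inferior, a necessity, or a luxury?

0.24; necessity

%ΔQ = (4703 − 4635)/[( 4635 + 4703)/2] = 68/4669 = 0.014564…
%ΔIncome = (97380 − 91690)/[( 91690 + 97380)/2] = 5690/94535 = 0.060189…
E_income = (68/4669) / (5690/94535) = 0.2419…
0 < E_income < 1 ⇒ normal good, necessity.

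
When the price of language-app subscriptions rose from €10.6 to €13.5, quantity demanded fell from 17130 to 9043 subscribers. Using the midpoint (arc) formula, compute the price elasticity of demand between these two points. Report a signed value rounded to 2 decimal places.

-2.57

%ΔQ = (9043 − 17130) / [(17130 + 9043)/2] = -8087/13086.5 = -0.617965…
%ΔP = (13.5 − 10.6) / [(10.6 + 13.5)/2] = 2.9/12.05 = 0.240663…
Arc Ed = %ΔQ / %ΔP = (-8087/13086.5) / (2.9/12.05) = -2.5677…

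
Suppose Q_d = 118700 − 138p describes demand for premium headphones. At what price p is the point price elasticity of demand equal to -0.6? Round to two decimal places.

322.55

Ed = −138p/(118700 − 138p). Set this equal to -0.6:
138p = 0.6·(118700 − 138p) ⇒ 138p(1 + 0.6) = 0.6·118700
p = 0.6·118700 / (138·1.6) = 322.5543…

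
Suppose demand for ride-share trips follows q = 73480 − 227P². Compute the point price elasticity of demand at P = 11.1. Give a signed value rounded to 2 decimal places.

dq/dP = −2·227·P = -5039.4. At P = 11.1, q = 45511.33.
Ed = (dq/dP)·(P/q) = (-5039.4) × (11.1/45511.33) = -1.2290…

-1.23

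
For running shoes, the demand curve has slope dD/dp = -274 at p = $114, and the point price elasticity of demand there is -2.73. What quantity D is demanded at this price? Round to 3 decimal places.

Ed = (dD/dp)·(p/D) ⇒ D = (dD/dp)·p/Ed = (-274)·114/(-2.73) = 11441.75824…

11441.758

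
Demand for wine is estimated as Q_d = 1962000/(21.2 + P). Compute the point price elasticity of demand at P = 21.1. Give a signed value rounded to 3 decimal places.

dQ_d/dP = −1962000/(21.2 + P)² = -1096.52. At P = 21.1, Q_d = 46383.
Ed = (dQ_d/dP)·(P/Q_d) = (-1096.52) × (21.1/46383) = -0.49881…

-0.499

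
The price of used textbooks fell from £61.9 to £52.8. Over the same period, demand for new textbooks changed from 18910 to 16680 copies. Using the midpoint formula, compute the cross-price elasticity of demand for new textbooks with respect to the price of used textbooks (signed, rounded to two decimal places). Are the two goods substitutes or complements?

0.79; substitutes

%ΔQ_{new textbooks} = (16680 − 18910)/avg = -2230/17795 = -0.125316…
%ΔP_{used textbooks} = (52.8 − 61.9)/avg = -9.1/57.35 = -0.158674…
E_cross = (-2230/17795) / (-9.1/57.35) = 0.7897…
E_cross > 0 ⇒ the goods are substitutes.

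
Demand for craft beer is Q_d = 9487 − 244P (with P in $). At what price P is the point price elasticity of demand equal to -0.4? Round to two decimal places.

Ed = −244P/(9487 − 244P). Set this equal to -0.4:
244P = 0.4·(9487 − 244P) ⇒ 244P(1 + 0.4) = 0.4·9487
P = 0.4·9487 / (244·1.4) = 11.1088…

11.11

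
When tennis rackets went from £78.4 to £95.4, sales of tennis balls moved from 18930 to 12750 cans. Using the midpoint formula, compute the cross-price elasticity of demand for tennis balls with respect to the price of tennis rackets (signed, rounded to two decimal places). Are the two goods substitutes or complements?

%ΔQ_{tennis balls} = (12750 − 18930)/avg = -6180/15840 = -0.390151…
%ΔP_{tennis rackets} = (95.4 − 78.4)/avg = 17/86.9 = 0.195627…
E_cross = (-6180/15840) / (17/86.9) = -1.9943…
E_cross < 0 ⇒ the goods are complements.

-1.99; complements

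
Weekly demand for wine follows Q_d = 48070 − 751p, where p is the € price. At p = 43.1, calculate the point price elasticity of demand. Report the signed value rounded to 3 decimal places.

-2.061

dQ_d/dp = −751. At p = 43.1, Q_d = 48070 − 751(43.1) = 15701.9.
Ed = (dQ_d/dp)·(p/Q_d) = −751 × (43.1/15701.9) = -2.06141…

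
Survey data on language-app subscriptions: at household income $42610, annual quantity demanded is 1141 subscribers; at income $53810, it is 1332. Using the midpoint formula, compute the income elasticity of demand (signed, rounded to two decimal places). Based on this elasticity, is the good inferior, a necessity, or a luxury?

0.66; necessity

%ΔQ = (1332 − 1141)/[( 1141 + 1332)/2] = 191/1236.5 = 0.154468…
%ΔIncome = (53810 − 42610)/[( 42610 + 53810)/2] = 11200/48210 = 0.232316…
E_income = (191/1236.5) / (11200/48210) = 0.6649…
0 < E_income < 1 ⇒ normal good, necessity.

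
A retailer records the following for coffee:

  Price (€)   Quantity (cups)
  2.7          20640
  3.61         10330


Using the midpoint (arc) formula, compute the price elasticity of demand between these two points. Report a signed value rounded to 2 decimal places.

-2.31

%ΔQ = (10330 − 20640) / [(20640 + 10330)/2] = -10310/15485 = -0.665805…
%ΔP = (3.61 − 2.7) / [(2.7 + 3.61)/2] = 0.91/3.155 = 0.288431…
Arc Ed = %ΔQ / %ΔP = (-10310/15485) / (0.91/3.155) = -2.3083…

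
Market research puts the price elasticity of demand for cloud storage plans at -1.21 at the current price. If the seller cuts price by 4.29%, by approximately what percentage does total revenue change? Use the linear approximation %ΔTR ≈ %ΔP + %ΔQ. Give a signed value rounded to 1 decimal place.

+0.9%

%ΔQ ≈ Ed × %ΔP = (-1.21) × (-4.29%) = +5.1909%
%ΔTR ≈ %ΔP + %ΔQ = (-4.29%) + (+5.1909%) = +0.9009%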